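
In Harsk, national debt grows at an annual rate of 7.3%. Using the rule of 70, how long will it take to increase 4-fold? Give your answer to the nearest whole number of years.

19 years

Doubling time ≈ 70/7.3 = 9.59 years.
4 = 2^2, so 2 doublings → 19 years.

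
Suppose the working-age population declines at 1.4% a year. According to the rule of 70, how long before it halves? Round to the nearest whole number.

The rule works in reverse for decay: 70/1.4 ≈ 50.00 years to halve.

around 50 years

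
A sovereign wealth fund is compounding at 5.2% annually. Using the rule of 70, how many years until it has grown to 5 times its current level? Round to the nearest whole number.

At 5.2% it doubles every 70/5.2 ≈ 13.46 years.
Reaching 5× takes log₂(5) ≈ 2.32 doublings.
2.32 × 13.46 ≈ 31 years.

about 31 years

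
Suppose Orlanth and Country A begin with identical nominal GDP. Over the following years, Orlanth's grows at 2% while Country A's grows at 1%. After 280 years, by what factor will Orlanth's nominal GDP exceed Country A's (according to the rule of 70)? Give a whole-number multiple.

around 16 times

Orlanth pulls ahead at 1 pp per year, so the ratio doubles every 70/1 ≈ 70.00 years.
In 280 years that's 4.00 doublings: 2^4.00 ≈ 16.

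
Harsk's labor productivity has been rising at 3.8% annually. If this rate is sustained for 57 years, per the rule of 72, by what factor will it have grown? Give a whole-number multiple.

approximately 8 times

At 3.8% one doubling takes ≈ 18.95 years; 57 years is 3 of them, so ×8.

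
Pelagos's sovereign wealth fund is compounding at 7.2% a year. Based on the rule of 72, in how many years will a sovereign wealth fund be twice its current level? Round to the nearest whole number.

Doubling time ≈ 72 / 7.2 = 10.00 years.

about 10 years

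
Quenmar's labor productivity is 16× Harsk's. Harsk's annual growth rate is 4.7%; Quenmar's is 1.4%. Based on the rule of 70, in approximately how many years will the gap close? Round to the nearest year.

85 years

The growth-rate gap is 4.7% − 1.4% = 3.3 percentage points.
So the ratio between them halves every 70/3.3 ≈ 21.21 years.
A 16× gap closes after 4 halvings: 4 × 21.21 ≈ 85 years.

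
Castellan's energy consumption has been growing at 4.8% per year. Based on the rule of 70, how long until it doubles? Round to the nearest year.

around 15 years

At 4.8%, doubling takes about 70/4.8 = 14.58 years.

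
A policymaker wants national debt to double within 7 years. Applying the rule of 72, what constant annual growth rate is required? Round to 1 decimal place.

72 / 7 ≈ 10.29, so about 10.3% annually.

roughly 10.3%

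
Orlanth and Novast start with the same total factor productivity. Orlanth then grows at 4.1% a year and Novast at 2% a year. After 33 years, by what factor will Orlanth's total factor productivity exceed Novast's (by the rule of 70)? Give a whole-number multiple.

Rate gap = 4.1% − 2% = 2.1 points.
The ratio doubles every 70/2.1 ≈ 33.33 years.
33/33.33 ≈ 0.99 doublings → ratio ≈ 2^0.99 ≈ 2.

≈ 2 times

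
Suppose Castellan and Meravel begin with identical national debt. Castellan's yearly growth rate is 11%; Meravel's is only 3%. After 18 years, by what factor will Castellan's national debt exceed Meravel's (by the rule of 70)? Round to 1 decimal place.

about 4.2 times

Castellan pulls ahead at 8 pp per year, so the ratio doubles every 70/8 ≈ 8.75 years.
In 18 years that's 2.06 doublings: 2^2.06 ≈ 4.2.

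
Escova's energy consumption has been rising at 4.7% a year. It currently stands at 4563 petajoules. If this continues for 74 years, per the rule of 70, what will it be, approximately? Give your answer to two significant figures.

about 140000 petajoules

Doubling time ≈ 70/4.7 = 14.89 years.
74 years is 74/14.89 ≈ 4.97 doublings, a factor of 2^4.97 ≈ 31.34.
4563 × 31.34 ≈ 140000 petajoules.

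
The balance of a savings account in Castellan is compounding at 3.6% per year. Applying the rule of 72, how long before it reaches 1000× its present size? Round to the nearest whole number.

around 199 years

One doubling takes 72/3.6 = 20.00 years.
1000× is log₂ 1000 ≈ 9.97 doublings, so ≈ 9.97 × 20.00 = 199 years.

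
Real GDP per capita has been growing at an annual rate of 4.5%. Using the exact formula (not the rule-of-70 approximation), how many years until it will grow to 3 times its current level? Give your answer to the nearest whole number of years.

t = ln(3) / ln(1 + 0.045) = 1.0986 / 0.044017 ≈ 24.96.
≈ 25 years.

25 years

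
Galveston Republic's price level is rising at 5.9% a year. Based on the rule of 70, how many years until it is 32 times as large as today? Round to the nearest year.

At 5.9% it doubles every 70/5.9 ≈ 11.86 years.
Getting to 32× needs 5 doublings: 5 × 11.86 ≈ 59 years.

roughly 59 years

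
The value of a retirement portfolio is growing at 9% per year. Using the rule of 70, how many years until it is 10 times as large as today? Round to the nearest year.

Doubling time ≈ 70/9 = 7.78 years.
10× is log₂ 10 ≈ 3.32 doublings, so ≈ 3.32 × 7.78 = 26 years.

about 26 years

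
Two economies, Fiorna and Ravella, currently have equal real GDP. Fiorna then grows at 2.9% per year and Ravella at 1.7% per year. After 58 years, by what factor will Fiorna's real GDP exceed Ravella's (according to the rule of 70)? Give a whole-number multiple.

Rate gap = 2.9% − 1.7% = 1.2 points.
The ratio doubles every 70/1.2 ≈ 58.33 years.
58/58.33 ≈ 0.99 doublings → ratio ≈ 2^0.99 ≈ 2.

≈ 2 times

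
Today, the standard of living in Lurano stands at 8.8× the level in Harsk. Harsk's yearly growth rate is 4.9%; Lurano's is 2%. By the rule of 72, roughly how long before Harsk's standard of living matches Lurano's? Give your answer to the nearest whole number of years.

Harsk gains on Lurano at 4.9% − 2% = 2.9 points a year.
At that relative rate the gap halves every 72/2.9 ≈ 24.83 years.
An 8.8× gap takes log₂(8.8) ≈ 3.14 halvings to close: 3.14 × 24.83 ≈ 78 years.

around 78 years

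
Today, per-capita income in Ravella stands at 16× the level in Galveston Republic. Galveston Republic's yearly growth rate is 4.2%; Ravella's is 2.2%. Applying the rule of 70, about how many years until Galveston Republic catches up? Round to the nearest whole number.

approximately 140 years

What matters is the difference: 2 pp.
Rule of 70 on the gap: the ratio halves every 70/2 ≈ 35.00 years.
A 16× gap closes after 4 halvings: 4 × 35.00 ≈ 140 years.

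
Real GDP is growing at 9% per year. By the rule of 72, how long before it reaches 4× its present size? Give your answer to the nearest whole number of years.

One doubling takes 72/9 = 8.00 years.
4 = 2^2, so 2 doublings → 16 years.

approximately 16 years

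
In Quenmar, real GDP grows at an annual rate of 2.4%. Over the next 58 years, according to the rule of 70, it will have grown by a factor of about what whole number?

Doubling time ≈ 70/2.4 = 29.17 years.
58/29.17 ≈ 2 doublings, so about 2^2 = 4×.

about 4 times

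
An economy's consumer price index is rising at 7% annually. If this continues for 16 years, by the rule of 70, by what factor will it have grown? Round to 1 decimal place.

Doubling time ≈ 70/7 = 10.00 years.
16 years / 10.00 ≈ 1.60 doublings → factor 2^1.60 ≈ 3.0.

about 3.0 times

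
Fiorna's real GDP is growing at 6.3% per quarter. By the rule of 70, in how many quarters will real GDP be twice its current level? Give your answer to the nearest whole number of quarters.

roughly 11 quarters

At 6.3%, doubling takes about 70/6.3 = 11.11 quarters.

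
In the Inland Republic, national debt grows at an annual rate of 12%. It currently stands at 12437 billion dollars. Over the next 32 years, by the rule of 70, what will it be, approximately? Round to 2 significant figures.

Doubling time ≈ 70/12 = 5.83 years.
32 years is 32/5.83 ≈ 5.49 doublings, a factor of 2^5.49 ≈ 44.94.
12437 × 44.94 ≈ 560000 billion dollars.

around 560000 billion dollars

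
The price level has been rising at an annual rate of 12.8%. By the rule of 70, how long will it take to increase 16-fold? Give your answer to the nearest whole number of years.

One doubling takes 70/12.8 = 5.47 years.
16× is 4 doublings, so 4 × 5.47 ≈ 22 years.

about 22 years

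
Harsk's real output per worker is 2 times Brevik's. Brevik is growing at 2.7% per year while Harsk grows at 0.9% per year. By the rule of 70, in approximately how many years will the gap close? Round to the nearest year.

about 39 years

Brevik gains on Harsk at 2.7% − 0.9% = 1.8 points a year.
At that relative rate the gap halves every 70/1.8 ≈ 38.89 years.
A 2 times gap closes after 1 halving: 1 × 38.89 ≈ 39 years.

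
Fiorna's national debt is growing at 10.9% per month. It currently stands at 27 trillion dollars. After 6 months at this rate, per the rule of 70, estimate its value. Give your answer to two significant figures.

approximately 52 trillion dollars

Doubling time ≈ 70/10.9 = 6.42 months.
6 months is 6/6.42 ≈ 0.93 doublings, a factor of 2^0.93 ≈ 1.91.
27 × 1.91 ≈ 52 trillion dollars.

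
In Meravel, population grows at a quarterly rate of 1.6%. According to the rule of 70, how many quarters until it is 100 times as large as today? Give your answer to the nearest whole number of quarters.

about 291 quarters

One doubling takes 70/1.6 = 43.75 quarters.
100× is log₂ 100 ≈ 6.64 doublings, so ≈ 6.64 × 43.75 = 291 quarters.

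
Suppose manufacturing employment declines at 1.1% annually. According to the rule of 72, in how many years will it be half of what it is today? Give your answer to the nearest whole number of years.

roughly 65 years

Halving time ≈ 72 / 1.1 = 65.45 → 65 years.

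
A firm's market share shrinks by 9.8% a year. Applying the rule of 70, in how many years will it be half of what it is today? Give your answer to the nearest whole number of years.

The rule works in reverse for decay: 70/9.8 ≈ 7.14 years to halve.

about 7 years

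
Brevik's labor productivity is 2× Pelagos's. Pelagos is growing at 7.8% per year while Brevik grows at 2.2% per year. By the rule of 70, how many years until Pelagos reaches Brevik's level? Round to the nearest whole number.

approximately 13 years

The growth-rate gap is 7.8% − 2.2% = 5.6 percentage points.
So the ratio between them halves every 70/5.6 ≈ 12.50 years.
A 2× gap closes after 1 halving: 1 × 12.50 ≈ 13 years.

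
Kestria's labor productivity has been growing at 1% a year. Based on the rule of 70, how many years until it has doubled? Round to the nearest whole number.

about 70 years

Doubling time ≈ 70 / 1 = 70.00 years.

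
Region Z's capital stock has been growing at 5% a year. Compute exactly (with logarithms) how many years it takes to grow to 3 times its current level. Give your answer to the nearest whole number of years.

t = ln(3) / ln(1 + 0.05) = 1.0986 / 0.048790 ≈ 22.52.
≈ 23 years.

23 years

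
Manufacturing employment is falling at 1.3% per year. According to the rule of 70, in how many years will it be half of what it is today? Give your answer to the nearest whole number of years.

The rule works in reverse for decay: 70/1.3 ≈ 53.85 years to halve.

≈ 54 years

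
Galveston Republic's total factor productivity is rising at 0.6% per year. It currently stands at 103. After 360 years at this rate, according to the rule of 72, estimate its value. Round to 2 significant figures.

about 820

It doubles every 72/0.6 ≈ 120.00 years, so 360 years is 3.00 doublings.
2^3.00 ≈ 8.00; 103 × 8.00 ≈ 820.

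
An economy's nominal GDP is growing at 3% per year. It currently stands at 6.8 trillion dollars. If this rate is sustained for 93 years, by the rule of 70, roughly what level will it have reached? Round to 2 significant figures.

Doubling time ≈ 70/3 = 23.33 years.
93 years is 93/23.33 ≈ 3.99 doublings, a factor of 2^3.99 ≈ 15.89.
6.8 × 15.89 ≈ 110 trillion dollars.

roughly 110 trillion dollars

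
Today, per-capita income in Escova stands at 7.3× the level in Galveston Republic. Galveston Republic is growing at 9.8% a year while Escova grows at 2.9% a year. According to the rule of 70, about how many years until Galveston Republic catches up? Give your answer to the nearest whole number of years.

about 29 years

What matters is the difference: 6.9 pp.
Rule of 70 on the gap: the ratio halves every 70/6.9 ≈ 10.14 years.
A 7.3× gap takes log₂(7.3) ≈ 2.87 halvings to close: 2.87 × 10.14 ≈ 29 years.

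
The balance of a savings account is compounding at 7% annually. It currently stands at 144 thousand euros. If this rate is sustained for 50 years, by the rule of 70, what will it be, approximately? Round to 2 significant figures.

Doubling time ≈ 70/7 = 10.00 years.
50 years is 50/10.00 ≈ 5.00 doublings, a factor of 2^5.00 ≈ 32.00.
144 × 32.00 ≈ 4600 thousand euros.

4600 thousand euros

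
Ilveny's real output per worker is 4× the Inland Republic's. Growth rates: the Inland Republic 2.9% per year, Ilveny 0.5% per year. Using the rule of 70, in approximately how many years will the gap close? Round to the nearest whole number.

approximately 58 years

the Inland Republic gains on Ilveny at 2.9% − 0.5% = 2.4 points a year.
At that relative rate the gap halves every 70/2.4 ≈ 29.17 years.
A 4× gap closes after 2 halvings: 2 × 29.17 ≈ 58 years.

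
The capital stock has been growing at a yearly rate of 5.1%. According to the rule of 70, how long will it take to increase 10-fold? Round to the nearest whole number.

approximately 46 years

Doubling time ≈ 70/5.1 = 13.73 years.
Reaching 10× takes log₂(10) ≈ 3.32 doublings.
3.32 × 13.73 ≈ 46 years.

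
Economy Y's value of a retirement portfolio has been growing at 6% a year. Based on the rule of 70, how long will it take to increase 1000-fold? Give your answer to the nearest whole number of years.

At 6% it doubles every 70/6 ≈ 11.67 years.
Reaching 1000× takes log₂(1000) ≈ 9.97 doublings.
9.97 × 11.67 ≈ 116 years.

around 116 years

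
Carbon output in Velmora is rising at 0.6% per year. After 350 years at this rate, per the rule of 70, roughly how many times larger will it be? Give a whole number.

At 0.6% one doubling takes ≈ 116.67 years; 350 years is 3 of them, so ×8.

8 times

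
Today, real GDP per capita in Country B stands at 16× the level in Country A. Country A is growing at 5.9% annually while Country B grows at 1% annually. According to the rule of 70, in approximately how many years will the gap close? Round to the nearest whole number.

The growth-rate gap is 5.9% − 1% = 4.9 percentage points.
So the ratio between them halves every 70/4.9 ≈ 14.29 years.
A 16× gap closes after 4 halvings: 4 × 14.29 ≈ 57 years.

≈ 57 years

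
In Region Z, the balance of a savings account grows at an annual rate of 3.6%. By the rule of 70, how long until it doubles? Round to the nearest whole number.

≈ 19 years

At 3.6%, doubling takes about 70/3.6 = 19.44 years.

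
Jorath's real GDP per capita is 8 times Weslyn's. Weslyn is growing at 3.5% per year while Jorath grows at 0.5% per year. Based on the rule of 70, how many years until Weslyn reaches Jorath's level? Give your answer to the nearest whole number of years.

≈ 70 years

Weslyn gains on Jorath at 3.5% − 0.5% = 3 points a year.
At that relative rate the gap halves every 70/3 ≈ 23.33 years.
An 8 times gap closes after 3 halvings: 3 × 23.33 ≈ 70 years.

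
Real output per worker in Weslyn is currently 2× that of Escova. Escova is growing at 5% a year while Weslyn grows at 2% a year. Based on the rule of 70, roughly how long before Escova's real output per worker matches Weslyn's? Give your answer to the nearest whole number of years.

The growth-rate gap is 5% − 2% = 3 percentage points.
So the ratio between them halves every 70/3 ≈ 23.33 years.
A 2× gap closes after 1 halving: 1 × 23.33 ≈ 23 years.

about 23 years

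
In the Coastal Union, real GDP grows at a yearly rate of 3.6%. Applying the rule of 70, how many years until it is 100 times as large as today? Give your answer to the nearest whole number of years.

One doubling takes 70/3.6 = 19.44 years.
100× is log₂ 100 ≈ 6.64 doublings, so ≈ 6.64 × 19.44 = 129 years.

roughly 129 years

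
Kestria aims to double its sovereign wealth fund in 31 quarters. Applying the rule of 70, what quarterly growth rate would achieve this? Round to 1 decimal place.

roughly 2.3%

70 / 31 ≈ 2.26, so about 2.3% per quarter.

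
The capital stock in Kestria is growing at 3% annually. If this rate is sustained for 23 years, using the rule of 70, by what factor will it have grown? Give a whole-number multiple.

around 2 times

At 3% one doubling takes ≈ 23.33 years; 23 years is 1 of them, so ×2.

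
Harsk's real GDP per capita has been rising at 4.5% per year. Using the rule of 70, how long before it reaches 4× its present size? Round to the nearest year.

At 4.5% it doubles every 70/4.5 ≈ 15.56 years.
4 = 2^2, so 2 doublings → 31 years.

≈ 31 years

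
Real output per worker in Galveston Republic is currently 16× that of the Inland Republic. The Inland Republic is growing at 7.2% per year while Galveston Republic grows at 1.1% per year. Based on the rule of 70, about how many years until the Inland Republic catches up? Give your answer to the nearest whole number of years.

around 46 years

The growth-rate gap is 7.2% − 1.1% = 6.1 percentage points.
So the ratio between them halves every 70/6.1 ≈ 11.48 years.
A 16× gap closes after 4 halvings: 4 × 11.48 ≈ 46 years.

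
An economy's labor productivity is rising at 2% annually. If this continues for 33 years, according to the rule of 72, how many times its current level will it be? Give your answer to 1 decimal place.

Doubling time ≈ 72/2 = 36.00 years.
33 years / 36.00 ≈ 0.92 doublings → factor 2^0.92 ≈ 1.9.

approximately 1.9 times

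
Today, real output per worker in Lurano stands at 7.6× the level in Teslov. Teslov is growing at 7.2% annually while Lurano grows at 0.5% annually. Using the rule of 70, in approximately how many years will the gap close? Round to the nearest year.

The growth-rate gap is 7.2% − 0.5% = 6.7 percentage points.
So the ratio between them halves every 70/6.7 ≈ 10.45 years.
A 7.6× gap takes log₂(7.6) ≈ 2.93 halvings to close: 2.93 × 10.45 ≈ 31 years.

roughly 31 years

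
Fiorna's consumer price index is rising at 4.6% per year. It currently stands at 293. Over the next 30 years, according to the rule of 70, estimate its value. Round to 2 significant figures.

about 1100

It doubles every 70/4.6 ≈ 15.22 years, so 30 years is 1.97 doublings.
2^1.97 ≈ 3.92; 293 × 3.92 ≈ 1100.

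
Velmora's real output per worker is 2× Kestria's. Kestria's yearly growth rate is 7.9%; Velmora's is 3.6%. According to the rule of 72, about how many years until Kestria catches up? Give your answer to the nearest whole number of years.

about 17 years

Kestria gains on Velmora at 7.9% − 3.6% = 4.3 points a year.
At that relative rate the gap halves every 72/4.3 ≈ 16.74 years.
A 2× gap closes after 1 halving: 1 × 16.74 ≈ 17 years.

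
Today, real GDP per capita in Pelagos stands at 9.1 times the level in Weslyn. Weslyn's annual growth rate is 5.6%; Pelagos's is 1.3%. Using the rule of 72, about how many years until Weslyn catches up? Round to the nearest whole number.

≈ 53 years

The growth-rate gap is 5.6% − 1.3% = 4.3 percentage points.
So the ratio between them halves every 72/4.3 ≈ 16.74 years.
A 9.1 times gap takes log₂(9.1) ≈ 3.19 halvings to close: 3.19 × 16.74 ≈ 53 years.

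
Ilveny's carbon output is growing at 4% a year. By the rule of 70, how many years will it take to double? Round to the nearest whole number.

roughly 18 years

Doubling time ≈ 70 / 4 = 17.50 years.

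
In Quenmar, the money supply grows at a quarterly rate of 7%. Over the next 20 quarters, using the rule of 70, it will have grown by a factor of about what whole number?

At 7% one doubling takes ≈ 10.00 quarters; 20 quarters is 2 of them, so ×4.

≈ 4 times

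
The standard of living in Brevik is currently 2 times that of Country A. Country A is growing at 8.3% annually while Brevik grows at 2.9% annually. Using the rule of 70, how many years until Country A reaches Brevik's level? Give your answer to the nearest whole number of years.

Country A gains on Brevik at 8.3% − 2.9% = 5.4 points a year.
At that relative rate the gap halves every 70/5.4 ≈ 12.96 years.
A 2 times gap closes after 1 halving: 1 × 12.96 ≈ 13 years.

about 13 years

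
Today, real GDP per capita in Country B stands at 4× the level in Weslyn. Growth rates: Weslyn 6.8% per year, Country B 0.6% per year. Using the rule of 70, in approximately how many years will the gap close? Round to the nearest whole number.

about 23 years

The growth-rate gap is 6.8% − 0.6% = 6.2 percentage points.
So the ratio between them halves every 70/6.2 ≈ 11.29 years.
A 4× gap closes after 2 halvings: 2 × 11.29 ≈ 23 years.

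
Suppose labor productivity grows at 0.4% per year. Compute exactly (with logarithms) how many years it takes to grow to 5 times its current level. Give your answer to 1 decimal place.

403.2 years

t = ln(5) / ln(1 + 0.004) = 1.6094 / 0.003992 ≈ 403.16.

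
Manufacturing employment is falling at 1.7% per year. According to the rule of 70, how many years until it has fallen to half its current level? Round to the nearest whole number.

41 years

Halving time ≈ 70 / 1.7 = 41.18 → 41 years.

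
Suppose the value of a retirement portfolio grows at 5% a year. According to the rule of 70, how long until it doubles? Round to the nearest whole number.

70/5 ≈ 14.00, so it doubles roughly every 14 years.

roughly 14 years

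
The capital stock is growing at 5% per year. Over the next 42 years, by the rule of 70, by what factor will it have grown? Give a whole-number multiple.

70/5 ≈ 14.00 years per doubling.
42 years fits 3 doublings: 2^3 = 8.

about 8 times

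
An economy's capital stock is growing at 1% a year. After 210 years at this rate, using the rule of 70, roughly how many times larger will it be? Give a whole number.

roughly 8 times

Doubling time ≈ 70/1 = 70.00 years.
210/70.00 ≈ 3 doublings, so about 2^3 = 8×.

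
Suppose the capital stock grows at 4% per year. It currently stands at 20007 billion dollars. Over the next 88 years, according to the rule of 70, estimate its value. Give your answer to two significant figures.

Doubling time ≈ 70/4 = 17.50 years.
88 years is 88/17.50 ≈ 5.03 doublings, a factor of 2^5.03 ≈ 32.67.
20007 × 32.67 ≈ 650000 billion dollars.

approximately 650000 billion dollars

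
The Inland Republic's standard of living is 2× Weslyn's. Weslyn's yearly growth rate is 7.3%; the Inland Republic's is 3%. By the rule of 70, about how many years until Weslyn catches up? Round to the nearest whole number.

Weslyn gains on the Inland Republic at 7.3% − 3% = 4.3 points a year.
At that relative rate the gap halves every 70/4.3 ≈ 16.28 years.
A 2× gap closes after 1 halving: 1 × 16.28 ≈ 16 years.

around 16 years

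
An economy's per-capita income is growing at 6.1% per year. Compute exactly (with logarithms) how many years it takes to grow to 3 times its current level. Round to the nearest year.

t = ln(3) / ln(1 + 0.061) = 1.0986 / 0.059212 ≈ 18.55.
≈ 19 years.

19 years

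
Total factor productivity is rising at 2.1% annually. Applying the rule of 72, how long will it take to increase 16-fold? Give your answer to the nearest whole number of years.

≈ 137 years

At 2.1% it doubles every 72/2.1 ≈ 34.29 years.
Getting to 16× needs 4 doublings: 4 × 34.29 ≈ 137 years.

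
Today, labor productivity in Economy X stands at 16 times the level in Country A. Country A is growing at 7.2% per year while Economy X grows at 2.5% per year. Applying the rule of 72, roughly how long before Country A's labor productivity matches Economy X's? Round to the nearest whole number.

Country A gains on Economy X at 7.2% − 2.5% = 4.7 points a year.
At that relative rate the gap halves every 72/4.7 ≈ 15.32 years.
A 16 times gap closes after 4 halvings: 4 × 15.32 ≈ 61 years.

61 years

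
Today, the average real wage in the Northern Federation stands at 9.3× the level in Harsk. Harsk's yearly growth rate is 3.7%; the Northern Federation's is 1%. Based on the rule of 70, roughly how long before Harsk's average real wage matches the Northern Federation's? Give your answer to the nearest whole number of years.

The growth-rate gap is 3.7% − 1% = 2.7 percentage points.
So the ratio between them halves every 70/2.7 ≈ 25.93 years.
A 9.3× gap takes log₂(9.3) ≈ 3.22 halvings to close: 3.22 × 25.93 ≈ 83 years.

≈ 83 years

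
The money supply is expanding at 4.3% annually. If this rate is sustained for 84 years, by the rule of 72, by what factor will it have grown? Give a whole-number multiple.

72/4.3 ≈ 16.74 years per doubling.
84 years fits 5 doublings: 2^5 = 32.

about 32 times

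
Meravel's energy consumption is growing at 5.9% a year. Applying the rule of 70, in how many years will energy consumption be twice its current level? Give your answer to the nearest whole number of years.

70/5.9 ≈ 11.86, so it doubles roughly every 12 years.

approximately 12 years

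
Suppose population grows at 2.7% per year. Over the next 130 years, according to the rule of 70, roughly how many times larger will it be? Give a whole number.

approximately 32 times

Doubling time ≈ 70/2.7 = 25.93 years.
130/25.93 ≈ 5 doublings, so about 2^5 = 32×.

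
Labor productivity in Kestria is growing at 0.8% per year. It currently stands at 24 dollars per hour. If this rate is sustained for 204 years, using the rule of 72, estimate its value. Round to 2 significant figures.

about 120 dollars per hour

Doubling time ≈ 72/0.8 = 90.00 years.
204 years is 204/90.00 ≈ 2.27 doublings, a factor of 2^2.27 ≈ 4.82.
24 × 4.82 ≈ 120 dollars per hour.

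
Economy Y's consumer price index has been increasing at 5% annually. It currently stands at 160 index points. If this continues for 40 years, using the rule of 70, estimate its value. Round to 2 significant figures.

roughly 1200 index points

It doubles every 70/5 ≈ 14.00 years, so 40 years is 2.86 doublings.
2^2.86 ≈ 7.26; 160 × 7.26 ≈ 1200 index points.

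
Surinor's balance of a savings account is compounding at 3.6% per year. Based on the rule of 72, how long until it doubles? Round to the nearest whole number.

At 3.6%, doubling takes about 72/3.6 = 20.00 years.

roughly 20 years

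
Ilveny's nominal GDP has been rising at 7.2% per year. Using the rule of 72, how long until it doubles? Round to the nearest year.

72/7.2 ≈ 10.00, so it doubles roughly every 10 years.

10 years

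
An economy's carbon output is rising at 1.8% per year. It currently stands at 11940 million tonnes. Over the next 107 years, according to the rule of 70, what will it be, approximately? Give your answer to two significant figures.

≈ 80000 million tonnes

Doubling time ≈ 70/1.8 = 38.89 years.
107 years is 107/38.89 ≈ 2.75 doublings, a factor of 2^2.75 ≈ 6.73.
11940 × 6.73 ≈ 80000 million tonnes.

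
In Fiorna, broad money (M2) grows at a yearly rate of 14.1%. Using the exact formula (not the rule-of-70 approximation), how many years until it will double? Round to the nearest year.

5 years

t = ln(2) / ln(1 + 0.141) = 0.6931 / 0.131905 ≈ 5.25.
≈ 5 years.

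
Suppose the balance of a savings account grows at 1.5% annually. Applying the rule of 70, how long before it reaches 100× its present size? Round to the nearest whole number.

about 310 years

Doubling time ≈ 70/1.5 = 46.67 years.
Reaching 100× takes log₂(100) ≈ 6.64 doublings.
6.64 × 46.67 ≈ 310 years.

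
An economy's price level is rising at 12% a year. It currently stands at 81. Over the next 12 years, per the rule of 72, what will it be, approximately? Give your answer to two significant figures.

It doubles every 72/12 ≈ 6.00 years, so 12 years is 2.00 doublings.
2^2.00 ≈ 4.00; 81 × 4.00 ≈ 320.

about 320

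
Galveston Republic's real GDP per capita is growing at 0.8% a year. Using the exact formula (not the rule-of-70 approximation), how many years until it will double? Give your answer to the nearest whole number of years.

t = ln(2) / ln(1 + 0.008) = 0.6931 / 0.007968 ≈ 86.99.
≈ 87 years.

87 years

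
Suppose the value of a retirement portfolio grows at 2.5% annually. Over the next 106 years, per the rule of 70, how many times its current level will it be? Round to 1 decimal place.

roughly 13.8 times

Doubling time ≈ 70/2.5 = 28.00 years.
106 years / 28.00 ≈ 3.79 doublings → factor 2^3.79 ≈ 13.8.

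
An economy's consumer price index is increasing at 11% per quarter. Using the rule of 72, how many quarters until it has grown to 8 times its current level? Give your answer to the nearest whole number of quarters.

about 20 quarters

Doubling time ≈ 72/11 = 6.55 quarters.
Getting to 8× needs 3 doublings: 3 × 6.55 ≈ 20 quarters.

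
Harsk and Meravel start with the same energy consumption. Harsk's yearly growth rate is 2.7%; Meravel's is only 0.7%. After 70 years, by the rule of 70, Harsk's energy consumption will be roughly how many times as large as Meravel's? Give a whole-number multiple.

Only the 2-point difference matters.
70/2 ≈ 35.00 years per doubling of the ratio; 70 years gives 2.00 doublings, so ≈ 4×.

around 4 times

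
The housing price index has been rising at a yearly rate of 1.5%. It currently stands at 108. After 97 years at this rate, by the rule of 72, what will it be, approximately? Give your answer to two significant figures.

Doubling time ≈ 72/1.5 = 48.00 years.
97 years is 97/48.00 ≈ 2.02 doublings, a factor of 2^2.02 ≈ 4.06.
108 × 4.06 ≈ 440.

about 440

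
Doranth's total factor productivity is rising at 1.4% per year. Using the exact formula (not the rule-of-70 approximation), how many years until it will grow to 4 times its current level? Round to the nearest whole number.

100 years

t = ln(4) / ln(1 + 0.014) = 1.3863 / 0.013903 ≈ 99.71.
≈ 100 years.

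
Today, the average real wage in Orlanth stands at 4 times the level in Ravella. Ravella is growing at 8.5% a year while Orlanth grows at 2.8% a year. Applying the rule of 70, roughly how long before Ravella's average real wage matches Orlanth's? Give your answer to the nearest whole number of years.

What matters is the difference: 5.7 pp.
Rule of 70 on the gap: the ratio halves every 70/5.7 ≈ 12.28 years.
A 4 times gap closes after 2 halvings: 2 × 12.28 ≈ 25 years.

around 25 years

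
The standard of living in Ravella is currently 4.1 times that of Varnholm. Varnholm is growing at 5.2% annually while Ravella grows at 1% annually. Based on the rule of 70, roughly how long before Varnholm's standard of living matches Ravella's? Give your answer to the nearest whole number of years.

What matters is the difference: 4.2 pp.
Rule of 70 on the gap: the ratio halves every 70/4.2 ≈ 16.67 years.
A 4.1 times gap takes log₂(4.1) ≈ 2.04 halvings to close: 2.04 × 16.67 ≈ 34 years.

roughly 34 years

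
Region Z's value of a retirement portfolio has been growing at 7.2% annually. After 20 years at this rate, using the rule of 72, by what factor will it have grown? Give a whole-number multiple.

4 times

72/7.2 ≈ 10.00 years per doubling.
20 years fits 2 doublings: 2^2 = 4.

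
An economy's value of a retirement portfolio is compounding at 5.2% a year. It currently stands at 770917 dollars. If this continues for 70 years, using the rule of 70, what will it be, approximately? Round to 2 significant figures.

28000000 dollars

Doubling time ≈ 70/5.2 = 13.46 years.
70 years is 70/13.46 ≈ 5.20 doublings, a factor of 2^5.20 ≈ 36.76.
770917 × 36.76 ≈ 28000000 dollars.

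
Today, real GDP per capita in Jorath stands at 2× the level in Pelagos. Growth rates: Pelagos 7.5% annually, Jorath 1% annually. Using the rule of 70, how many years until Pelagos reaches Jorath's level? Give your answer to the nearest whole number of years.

≈ 11 years

What matters is the difference: 6.5 pp.
Rule of 70 on the gap: the ratio halves every 70/6.5 ≈ 10.77 years.
A 2× gap closes after 1 halving: 1 × 10.77 ≈ 11 years.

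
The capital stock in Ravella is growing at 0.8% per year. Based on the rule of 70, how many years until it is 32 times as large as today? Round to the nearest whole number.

Doubling time ≈ 70/0.8 = 87.50 years.
Getting to 32× needs 5 doublings: 5 × 87.50 ≈ 438 years.

around 438 years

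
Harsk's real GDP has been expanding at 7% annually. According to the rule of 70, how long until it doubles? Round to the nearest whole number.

around 10 years

70/7 ≈ 10.00, so it doubles roughly every 10 years.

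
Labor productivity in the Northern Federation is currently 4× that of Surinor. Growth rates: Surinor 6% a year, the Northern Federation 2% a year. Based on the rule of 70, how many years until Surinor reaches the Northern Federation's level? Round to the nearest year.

The growth-rate gap is 6% − 2% = 4 percentage points.
So the ratio between them halves every 70/4 ≈ 17.50 years.
A 4× gap closes after 2 halvings: 2 × 17.50 ≈ 35 years.

roughly 35 years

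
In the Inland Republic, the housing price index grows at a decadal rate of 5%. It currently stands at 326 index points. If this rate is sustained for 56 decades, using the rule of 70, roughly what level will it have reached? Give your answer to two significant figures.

It doubles every 70/5 ≈ 14.00 decades, so 56 decades is 4.00 doublings.
2^4.00 ≈ 16.00; 326 × 16.00 ≈ 5200 index points.

≈ 5200 index points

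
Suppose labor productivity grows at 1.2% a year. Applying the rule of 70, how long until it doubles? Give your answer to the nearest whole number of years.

58 years

Doubling time ≈ 70 / 1.2 = 58.33 years.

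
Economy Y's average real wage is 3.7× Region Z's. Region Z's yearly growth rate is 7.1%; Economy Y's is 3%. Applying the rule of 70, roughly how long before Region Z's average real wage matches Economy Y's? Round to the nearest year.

The growth-rate gap is 7.1% − 3% = 4.1 percentage points.
So the ratio between them halves every 70/4.1 ≈ 17.07 years.
A 3.7× gap takes log₂(3.7) ≈ 1.89 halvings to close: 1.89 × 17.07 ≈ 32 years.

approximately 32 years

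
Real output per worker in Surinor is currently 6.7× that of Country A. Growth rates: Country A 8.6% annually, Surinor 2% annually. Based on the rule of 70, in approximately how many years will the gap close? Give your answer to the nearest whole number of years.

around 29 years

The growth-rate gap is 8.6% − 2% = 6.6 percentage points.
So the ratio between them halves every 70/6.6 ≈ 10.61 years.
A 6.7× gap takes log₂(6.7) ≈ 2.74 halvings to close: 2.74 × 10.61 ≈ 29 years.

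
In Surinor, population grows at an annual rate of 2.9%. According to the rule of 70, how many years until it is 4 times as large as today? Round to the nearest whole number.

roughly 48 years

Doubling time ≈ 70/2.9 = 24.14 years.
4 = 2^2, so 2 doublings → 48 years.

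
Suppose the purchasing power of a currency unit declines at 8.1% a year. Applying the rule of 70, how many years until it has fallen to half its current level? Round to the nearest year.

around 9 years

Halving time ≈ 70 / 8.1 = 8.64 → 9 years.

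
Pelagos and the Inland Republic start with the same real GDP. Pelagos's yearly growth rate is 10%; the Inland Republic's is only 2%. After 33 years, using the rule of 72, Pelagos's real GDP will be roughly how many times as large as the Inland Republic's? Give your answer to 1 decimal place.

roughly 12.7 times

Rate gap = 10% − 2% = 8 points.
The ratio doubles every 72/8 ≈ 9.00 years.
33/9.00 ≈ 3.67 doublings → ratio ≈ 2^3.67 ≈ 12.7.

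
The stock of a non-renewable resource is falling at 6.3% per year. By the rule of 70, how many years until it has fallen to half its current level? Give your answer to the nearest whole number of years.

roughly 11 years

Falling at 6.3%, it halves about every 70/6.3 = 11.11 years.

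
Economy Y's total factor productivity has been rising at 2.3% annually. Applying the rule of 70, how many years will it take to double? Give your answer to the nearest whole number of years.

At 2.3%, doubling takes about 70/2.3 = 30.43 years.

about 30 years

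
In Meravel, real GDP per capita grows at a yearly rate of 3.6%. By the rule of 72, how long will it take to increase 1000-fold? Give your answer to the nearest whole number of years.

One doubling takes 72/3.6 = 20.00 years.
1000× is log₂ 1000 ≈ 9.97 doublings, so ≈ 9.97 × 20.00 = 199 years.

≈ 199 years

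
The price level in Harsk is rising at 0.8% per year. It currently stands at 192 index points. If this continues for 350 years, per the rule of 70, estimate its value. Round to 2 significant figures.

around 3100 index points

It doubles every 70/0.8 ≈ 87.50 years, so 350 years is 4.00 doublings.
2^4.00 ≈ 16.00; 192 × 16.00 ≈ 3100 index points.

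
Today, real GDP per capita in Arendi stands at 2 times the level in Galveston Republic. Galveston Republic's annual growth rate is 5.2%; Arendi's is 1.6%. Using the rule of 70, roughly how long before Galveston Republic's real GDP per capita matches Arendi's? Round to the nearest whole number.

≈ 19 years

Galveston Republic gains on Arendi at 5.2% − 1.6% = 3.6 points a year.
At that relative rate the gap halves every 70/3.6 ≈ 19.44 years.
A 2 times gap closes after 1 halving: 1 × 19.44 ≈ 19 years.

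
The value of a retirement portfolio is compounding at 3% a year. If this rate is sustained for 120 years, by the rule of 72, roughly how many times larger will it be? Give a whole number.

approximately 32 times

Doubling time ≈ 72/3 = 24.00 years.
120/24.00 ≈ 5 doublings, so about 2^5 = 32×.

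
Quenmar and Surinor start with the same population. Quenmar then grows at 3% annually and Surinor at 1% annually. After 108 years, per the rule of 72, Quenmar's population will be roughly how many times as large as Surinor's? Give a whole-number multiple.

roughly 8 times

Rate gap = 3% − 1% = 2 points.
The ratio doubles every 72/2 ≈ 36.00 years.
108/36.00 ≈ 3.00 doublings → ratio ≈ 2^3.00 ≈ 8.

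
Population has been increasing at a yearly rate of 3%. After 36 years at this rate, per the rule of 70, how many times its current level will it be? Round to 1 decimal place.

Doubling time ≈ 70/3 = 23.33 years.
36 years / 23.33 ≈ 1.54 doublings → factor 2^1.54 ≈ 2.9.

2.9 times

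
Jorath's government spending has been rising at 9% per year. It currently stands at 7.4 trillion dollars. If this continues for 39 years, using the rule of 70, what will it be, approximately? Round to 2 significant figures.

≈ 240 trillion dollars

It doubles every 70/9 ≈ 7.78 years, so 39 years is 5.01 doublings.
2^5.01 ≈ 32.22; 7.4 × 32.22 ≈ 240 trillion dollars.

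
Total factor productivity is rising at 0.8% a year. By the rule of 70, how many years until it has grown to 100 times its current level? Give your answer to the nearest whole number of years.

≈ 581 years

At 0.8% it doubles every 70/0.8 ≈ 87.50 years.
Reaching 100× takes log₂(100) ≈ 6.64 doublings.
6.64 × 87.50 ≈ 581 years.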